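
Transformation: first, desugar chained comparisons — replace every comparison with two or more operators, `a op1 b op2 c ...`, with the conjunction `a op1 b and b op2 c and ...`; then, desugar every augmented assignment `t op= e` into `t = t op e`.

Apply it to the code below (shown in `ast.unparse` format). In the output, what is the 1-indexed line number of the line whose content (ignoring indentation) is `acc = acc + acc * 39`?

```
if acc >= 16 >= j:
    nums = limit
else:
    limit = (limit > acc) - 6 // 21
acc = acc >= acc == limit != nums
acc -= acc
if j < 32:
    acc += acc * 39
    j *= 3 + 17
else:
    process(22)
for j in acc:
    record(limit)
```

Transformed code:
if acc >= 16 and 16 >= j:
    nums = limit
else:
    limit = (limit > acc) - 6 // 21
acc = acc >= acc and acc == limit and (limit != nums)
acc = acc - acc
if j < 32:
    acc = acc + acc * 39
    j = j * (3 + 17)
else:
    process(22)
for j in acc:
    record(limit)

8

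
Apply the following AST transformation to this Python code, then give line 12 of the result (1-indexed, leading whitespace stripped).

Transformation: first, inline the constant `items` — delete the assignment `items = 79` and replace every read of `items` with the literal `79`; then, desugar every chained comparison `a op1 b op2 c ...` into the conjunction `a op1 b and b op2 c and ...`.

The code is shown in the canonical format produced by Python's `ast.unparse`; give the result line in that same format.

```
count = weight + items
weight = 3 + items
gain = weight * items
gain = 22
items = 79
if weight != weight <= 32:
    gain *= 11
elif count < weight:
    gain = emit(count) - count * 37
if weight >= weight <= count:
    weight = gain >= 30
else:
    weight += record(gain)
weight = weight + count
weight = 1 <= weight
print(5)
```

weight += record(gain)

Transformed code:
count = weight + 79
weight = 3 + 79
gain = weight * 79
gain = 22
if weight != weight and weight <= 32:
    gain *= 11
elif count < weight:
    gain = emit(count) - count * 37
if weight >= weight and weight <= count:
    weight = gain >= 30
else:
    weight += record(gain)
weight = weight + count
weight = 1 <= weight
print(5)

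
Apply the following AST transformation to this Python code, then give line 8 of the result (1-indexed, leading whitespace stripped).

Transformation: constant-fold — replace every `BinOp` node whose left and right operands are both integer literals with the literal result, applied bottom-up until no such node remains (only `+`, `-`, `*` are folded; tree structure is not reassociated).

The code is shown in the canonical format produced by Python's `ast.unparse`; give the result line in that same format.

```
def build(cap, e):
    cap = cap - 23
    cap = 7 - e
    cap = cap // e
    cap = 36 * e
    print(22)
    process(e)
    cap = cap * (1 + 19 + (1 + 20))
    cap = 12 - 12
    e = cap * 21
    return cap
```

cap = cap * 41

Transformed code:
def build(cap, e):
    cap = cap - 23
    cap = 7 - e
    cap = cap // e
    cap = 36 * e
    print(22)
    process(e)
    cap = cap * 41
    cap = 0
    e = cap * 21
    return cap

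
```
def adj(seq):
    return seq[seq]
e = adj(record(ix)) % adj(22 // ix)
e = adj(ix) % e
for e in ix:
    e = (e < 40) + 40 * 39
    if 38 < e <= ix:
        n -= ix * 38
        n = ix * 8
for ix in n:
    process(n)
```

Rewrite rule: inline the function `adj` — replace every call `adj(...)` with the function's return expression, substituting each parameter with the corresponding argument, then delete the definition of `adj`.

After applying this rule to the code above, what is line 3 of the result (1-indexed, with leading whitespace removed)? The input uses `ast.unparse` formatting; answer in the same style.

for e in ix:

Transformed code:
e = record(ix)[record(ix)] % (22 // ix)[22 // ix]
e = ix[ix] % e
for e in ix:
    e = (e < 40) + 40 * 39
    if 38 < e <= ix:
        n -= ix * 38
        n = ix * 8
for ix in n:
    process(n)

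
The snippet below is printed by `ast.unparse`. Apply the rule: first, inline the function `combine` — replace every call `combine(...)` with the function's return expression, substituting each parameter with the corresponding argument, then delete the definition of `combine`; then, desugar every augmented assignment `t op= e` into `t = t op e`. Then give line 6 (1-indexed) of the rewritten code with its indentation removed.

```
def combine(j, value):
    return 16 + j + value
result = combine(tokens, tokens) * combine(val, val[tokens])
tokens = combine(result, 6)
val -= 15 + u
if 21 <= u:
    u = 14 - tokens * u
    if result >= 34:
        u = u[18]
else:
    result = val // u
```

if result >= 34:

Transformed code:
result = (16 + tokens + tokens) * (16 + val + val[tokens])
tokens = 16 + result + 6
val = val - (15 + u)
if 21 <= u:
    u = 14 - tokens * u
    if result >= 34:
        u = u[18]
else:
    result = val // u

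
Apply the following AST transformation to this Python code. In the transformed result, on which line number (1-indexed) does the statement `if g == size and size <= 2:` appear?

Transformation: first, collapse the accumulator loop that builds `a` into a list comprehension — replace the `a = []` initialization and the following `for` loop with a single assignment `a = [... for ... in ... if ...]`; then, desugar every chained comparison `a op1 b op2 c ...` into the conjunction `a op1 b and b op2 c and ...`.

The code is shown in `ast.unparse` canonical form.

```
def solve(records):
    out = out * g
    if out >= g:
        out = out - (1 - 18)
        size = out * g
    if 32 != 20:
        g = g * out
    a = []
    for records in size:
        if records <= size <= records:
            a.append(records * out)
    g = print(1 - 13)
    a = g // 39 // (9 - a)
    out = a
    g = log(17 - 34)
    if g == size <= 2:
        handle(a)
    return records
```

13

Transformed code:
def solve(records):
    out = out * g
    if out >= g:
        out = out - (1 - 18)
        size = out * g
    if 32 != 20:
        g = g * out
    a = [records * out for records in size if records <= size and size <= records]
    g = print(1 - 13)
    a = g // 39 // (9 - a)
    out = a
    g = log(17 - 34)
    if g == size and size <= 2:
        handle(a)
    return records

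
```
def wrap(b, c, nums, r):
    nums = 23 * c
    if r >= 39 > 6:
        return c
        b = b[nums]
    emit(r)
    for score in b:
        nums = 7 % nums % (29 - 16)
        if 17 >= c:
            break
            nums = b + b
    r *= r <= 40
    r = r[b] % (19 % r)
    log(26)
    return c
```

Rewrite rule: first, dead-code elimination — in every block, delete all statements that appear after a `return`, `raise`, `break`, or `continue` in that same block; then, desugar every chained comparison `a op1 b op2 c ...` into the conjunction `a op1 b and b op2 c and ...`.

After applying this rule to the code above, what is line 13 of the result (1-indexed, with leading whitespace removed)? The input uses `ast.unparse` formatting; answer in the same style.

Transformed code:
def wrap(b, c, nums, r):
    nums = 23 * c
    if r >= 39 and 39 > 6:
        return c
    emit(r)
    for score in b:
        nums = 7 % nums % (29 - 16)
        if 17 >= c:
            break
    r *= r <= 40
    r = r[b] % (19 % r)
    log(26)
    return c

return c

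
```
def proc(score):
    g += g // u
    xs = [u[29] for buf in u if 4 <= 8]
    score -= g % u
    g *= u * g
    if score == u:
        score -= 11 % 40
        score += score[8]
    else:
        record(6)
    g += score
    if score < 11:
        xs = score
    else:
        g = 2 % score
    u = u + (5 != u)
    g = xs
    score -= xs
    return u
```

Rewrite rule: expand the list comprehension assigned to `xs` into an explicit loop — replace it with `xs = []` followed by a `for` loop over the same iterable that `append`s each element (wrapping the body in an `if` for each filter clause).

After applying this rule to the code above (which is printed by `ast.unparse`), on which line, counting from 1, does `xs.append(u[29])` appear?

Transformed code:
def proc(score):
    g += g // u
    xs = []
    for buf in u:
        if 4 <= 8:
            xs.append(u[29])
    score -= g % u
    g *= u * g
    if score == u:
        score -= 11 % 40
        score += score[8]
    else:
        record(6)
    g += score
    if score < 11:
        xs = score
    else:
        g = 2 % score
    u = u + (5 != u)
    g = xs
    score -= xs
    return u

6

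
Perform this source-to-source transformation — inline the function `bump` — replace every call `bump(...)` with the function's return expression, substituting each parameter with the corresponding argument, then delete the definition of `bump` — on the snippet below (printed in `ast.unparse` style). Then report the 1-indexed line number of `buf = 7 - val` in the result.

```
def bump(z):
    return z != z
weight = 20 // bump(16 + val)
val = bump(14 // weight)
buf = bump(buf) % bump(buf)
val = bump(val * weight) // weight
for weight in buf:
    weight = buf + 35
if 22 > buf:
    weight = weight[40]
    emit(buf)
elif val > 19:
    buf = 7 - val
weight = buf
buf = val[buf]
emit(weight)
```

Transformed code:
weight = 20 // (16 + val != 16 + val)
val = 14 // weight != 14 // weight
buf = (buf != buf) % (buf != buf)
val = (val * weight != val * weight) // weight
for weight in buf:
    weight = buf + 35
if 22 > buf:
    weight = weight[40]
    emit(buf)
elif val > 19:
    buf = 7 - val
weight = buf
buf = val[buf]
emit(weight)

11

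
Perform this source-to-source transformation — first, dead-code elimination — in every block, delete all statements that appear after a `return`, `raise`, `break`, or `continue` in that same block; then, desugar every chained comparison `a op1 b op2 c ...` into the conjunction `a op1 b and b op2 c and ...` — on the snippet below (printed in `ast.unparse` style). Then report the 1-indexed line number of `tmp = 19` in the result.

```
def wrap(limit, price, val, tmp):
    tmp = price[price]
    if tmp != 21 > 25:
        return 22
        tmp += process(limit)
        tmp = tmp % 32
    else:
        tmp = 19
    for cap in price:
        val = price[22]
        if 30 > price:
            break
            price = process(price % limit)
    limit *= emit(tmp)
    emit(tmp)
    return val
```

Transformed code:
def wrap(limit, price, val, tmp):
    tmp = price[price]
    if tmp != 21 and 21 > 25:
        return 22
    else:
        tmp = 19
    for cap in price:
        val = price[22]
        if 30 > price:
            break
    limit *= emit(tmp)
    emit(tmp)
    return val

6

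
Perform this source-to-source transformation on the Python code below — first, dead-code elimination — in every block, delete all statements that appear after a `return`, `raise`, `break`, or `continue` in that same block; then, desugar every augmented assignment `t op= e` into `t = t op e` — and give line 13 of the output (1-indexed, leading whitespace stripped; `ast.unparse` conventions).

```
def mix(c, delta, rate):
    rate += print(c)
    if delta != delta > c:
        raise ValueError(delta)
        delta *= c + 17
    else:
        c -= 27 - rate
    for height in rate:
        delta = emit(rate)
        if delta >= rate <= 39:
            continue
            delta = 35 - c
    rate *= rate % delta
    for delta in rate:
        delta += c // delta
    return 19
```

Transformed code:
def mix(c, delta, rate):
    rate = rate + print(c)
    if delta != delta > c:
        raise ValueError(delta)
    else:
        c = c - (27 - rate)
    for height in rate:
        delta = emit(rate)
        if delta >= rate <= 39:
            continue
    rate = rate * (rate % delta)
    for delta in rate:
        delta = delta + c // delta
    return 19

delta = delta + c // delta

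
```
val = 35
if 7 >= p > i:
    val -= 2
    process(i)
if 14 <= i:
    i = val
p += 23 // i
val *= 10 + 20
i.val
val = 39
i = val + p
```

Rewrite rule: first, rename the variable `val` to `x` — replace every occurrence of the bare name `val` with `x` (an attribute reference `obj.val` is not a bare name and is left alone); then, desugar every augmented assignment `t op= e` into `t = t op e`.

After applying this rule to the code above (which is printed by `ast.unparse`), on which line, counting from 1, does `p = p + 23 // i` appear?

7

Transformed code:
x = 35
if 7 >= p > i:
    x = x - 2
    process(i)
if 14 <= i:
    i = x
p = p + 23 // i
x = x * (10 + 20)
i.val
x = 39
i = x + p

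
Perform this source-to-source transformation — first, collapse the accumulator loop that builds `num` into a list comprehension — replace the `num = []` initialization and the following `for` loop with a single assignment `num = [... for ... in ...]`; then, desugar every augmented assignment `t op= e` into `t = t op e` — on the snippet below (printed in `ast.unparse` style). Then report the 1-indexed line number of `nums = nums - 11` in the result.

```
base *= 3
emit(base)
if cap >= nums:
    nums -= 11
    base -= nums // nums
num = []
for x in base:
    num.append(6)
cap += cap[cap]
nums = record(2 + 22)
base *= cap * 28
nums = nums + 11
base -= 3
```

Transformed code:
base = base * 3
emit(base)
if cap >= nums:
    nums = nums - 11
    base = base - nums // nums
num = [6 for x in base]
cap = cap + cap[cap]
nums = record(2 + 22)
base = base * (cap * 28)
nums = nums + 11
base = base - 3

4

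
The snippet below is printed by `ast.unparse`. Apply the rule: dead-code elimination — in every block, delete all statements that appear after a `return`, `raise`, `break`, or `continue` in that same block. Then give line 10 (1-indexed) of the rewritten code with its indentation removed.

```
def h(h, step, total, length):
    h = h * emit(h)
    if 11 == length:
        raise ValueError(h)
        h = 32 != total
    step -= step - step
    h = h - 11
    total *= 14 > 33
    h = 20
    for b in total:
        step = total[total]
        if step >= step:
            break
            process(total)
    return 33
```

step = total[total]

Transformed code:
def h(h, step, total, length):
    h = h * emit(h)
    if 11 == length:
        raise ValueError(h)
    step -= step - step
    h = h - 11
    total *= 14 > 33
    h = 20
    for b in total:
        step = total[total]
        if step >= step:
            break
    return 33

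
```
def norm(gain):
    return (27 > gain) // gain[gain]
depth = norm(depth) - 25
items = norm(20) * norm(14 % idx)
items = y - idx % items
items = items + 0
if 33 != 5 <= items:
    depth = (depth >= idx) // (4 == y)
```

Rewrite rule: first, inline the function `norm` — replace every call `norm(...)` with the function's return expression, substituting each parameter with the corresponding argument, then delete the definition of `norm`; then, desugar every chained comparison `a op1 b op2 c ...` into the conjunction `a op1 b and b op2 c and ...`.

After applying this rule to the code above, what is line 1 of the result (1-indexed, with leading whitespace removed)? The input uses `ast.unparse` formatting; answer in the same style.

Transformed code:
depth = (27 > depth) // depth[depth] - 25
items = (27 > 20) // 20[20] * ((27 > 14 % idx) // (14 % idx)[14 % idx])
items = y - idx % items
items = items + 0
if 33 != 5 and 5 <= items:
    depth = (depth >= idx) // (4 == y)

depth = (27 > depth) // depth[depth] - 25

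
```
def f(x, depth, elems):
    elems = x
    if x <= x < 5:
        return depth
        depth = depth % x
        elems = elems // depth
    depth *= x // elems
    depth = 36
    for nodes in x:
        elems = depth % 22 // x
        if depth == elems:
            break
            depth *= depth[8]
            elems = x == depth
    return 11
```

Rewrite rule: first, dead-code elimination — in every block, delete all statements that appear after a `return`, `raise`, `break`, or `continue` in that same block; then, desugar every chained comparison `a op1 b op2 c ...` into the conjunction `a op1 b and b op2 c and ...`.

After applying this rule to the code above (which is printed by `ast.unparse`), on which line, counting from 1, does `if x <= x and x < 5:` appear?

Transformed code:
def f(x, depth, elems):
    elems = x
    if x <= x and x < 5:
        return depth
    depth *= x // elems
    depth = 36
    for nodes in x:
        elems = depth % 22 // x
        if depth == elems:
            break
    return 11

3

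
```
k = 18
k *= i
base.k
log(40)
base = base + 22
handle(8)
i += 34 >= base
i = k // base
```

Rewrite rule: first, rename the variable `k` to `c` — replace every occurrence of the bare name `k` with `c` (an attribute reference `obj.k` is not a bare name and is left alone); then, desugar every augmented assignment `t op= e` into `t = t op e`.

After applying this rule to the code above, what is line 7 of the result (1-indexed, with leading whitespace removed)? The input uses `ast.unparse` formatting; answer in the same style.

i = i + (34 >= base)

Transformed code:
c = 18
c = c * i
base.k
log(40)
base = base + 22
handle(8)
i = i + (34 >= base)
i = c // base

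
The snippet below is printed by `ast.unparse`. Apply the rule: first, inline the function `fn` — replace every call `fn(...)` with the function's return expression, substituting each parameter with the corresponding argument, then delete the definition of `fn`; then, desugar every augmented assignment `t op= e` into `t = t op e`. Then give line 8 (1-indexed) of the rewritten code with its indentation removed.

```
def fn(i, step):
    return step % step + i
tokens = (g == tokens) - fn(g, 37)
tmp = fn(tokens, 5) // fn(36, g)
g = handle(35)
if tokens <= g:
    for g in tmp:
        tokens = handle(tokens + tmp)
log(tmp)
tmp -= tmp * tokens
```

tmp = tmp - tmp * tokens

Transformed code:
tokens = (g == tokens) - (37 % 37 + g)
tmp = (5 % 5 + tokens) // (g % g + 36)
g = handle(35)
if tokens <= g:
    for g in tmp:
        tokens = handle(tokens + tmp)
log(tmp)
tmp = tmp - tmp * tokens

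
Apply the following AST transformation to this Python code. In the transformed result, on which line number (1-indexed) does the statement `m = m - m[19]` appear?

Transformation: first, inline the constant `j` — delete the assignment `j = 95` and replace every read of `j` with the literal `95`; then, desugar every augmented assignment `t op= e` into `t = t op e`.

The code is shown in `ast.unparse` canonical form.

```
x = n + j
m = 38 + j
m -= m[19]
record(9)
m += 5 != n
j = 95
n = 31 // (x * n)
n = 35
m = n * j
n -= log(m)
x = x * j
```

3

Transformed code:
x = n + 95
m = 38 + 95
m = m - m[19]
record(9)
m = m + (5 != n)
n = 31 // (x * n)
n = 35
m = n * 95
n = n - log(m)
x = x * 95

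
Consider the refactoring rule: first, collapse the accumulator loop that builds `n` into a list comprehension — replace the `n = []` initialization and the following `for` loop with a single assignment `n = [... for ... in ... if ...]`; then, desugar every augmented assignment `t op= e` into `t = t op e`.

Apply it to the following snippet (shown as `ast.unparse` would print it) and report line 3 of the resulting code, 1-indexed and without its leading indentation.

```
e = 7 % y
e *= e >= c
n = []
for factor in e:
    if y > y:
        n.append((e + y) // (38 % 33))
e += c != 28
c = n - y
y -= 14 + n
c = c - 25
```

n = [(e + y) // (38 % 33) for factor in e if y > y]

Transformed code:
e = 7 % y
e = e * (e >= c)
n = [(e + y) // (38 % 33) for factor in e if y > y]
e = e + (c != 28)
c = n - y
y = y - (14 + n)
c = c - 25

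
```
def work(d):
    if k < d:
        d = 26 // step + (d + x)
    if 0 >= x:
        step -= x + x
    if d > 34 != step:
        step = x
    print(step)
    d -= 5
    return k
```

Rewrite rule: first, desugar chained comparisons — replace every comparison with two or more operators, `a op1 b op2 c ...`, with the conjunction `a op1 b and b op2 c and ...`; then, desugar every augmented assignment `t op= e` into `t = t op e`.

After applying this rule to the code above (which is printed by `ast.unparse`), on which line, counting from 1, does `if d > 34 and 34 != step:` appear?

6

Transformed code:
def work(d):
    if k < d:
        d = 26 // step + (d + x)
    if 0 >= x:
        step = step - (x + x)
    if d > 34 and 34 != step:
        step = x
    print(step)
    d = d - 5
    return k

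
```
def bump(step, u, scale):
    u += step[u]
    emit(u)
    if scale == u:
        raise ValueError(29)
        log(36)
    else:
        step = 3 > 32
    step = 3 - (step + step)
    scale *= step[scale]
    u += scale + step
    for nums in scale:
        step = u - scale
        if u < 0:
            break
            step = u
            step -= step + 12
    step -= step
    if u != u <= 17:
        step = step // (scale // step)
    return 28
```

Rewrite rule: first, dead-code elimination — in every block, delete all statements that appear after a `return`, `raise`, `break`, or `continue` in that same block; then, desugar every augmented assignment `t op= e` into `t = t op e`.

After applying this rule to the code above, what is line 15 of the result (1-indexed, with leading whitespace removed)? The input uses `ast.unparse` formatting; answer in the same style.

Transformed code:
def bump(step, u, scale):
    u = u + step[u]
    emit(u)
    if scale == u:
        raise ValueError(29)
    else:
        step = 3 > 32
    step = 3 - (step + step)
    scale = scale * step[scale]
    u = u + (scale + step)
    for nums in scale:
        step = u - scale
        if u < 0:
            break
    step = step - step
    if u != u <= 17:
        step = step // (scale // step)
    return 28

step = step - step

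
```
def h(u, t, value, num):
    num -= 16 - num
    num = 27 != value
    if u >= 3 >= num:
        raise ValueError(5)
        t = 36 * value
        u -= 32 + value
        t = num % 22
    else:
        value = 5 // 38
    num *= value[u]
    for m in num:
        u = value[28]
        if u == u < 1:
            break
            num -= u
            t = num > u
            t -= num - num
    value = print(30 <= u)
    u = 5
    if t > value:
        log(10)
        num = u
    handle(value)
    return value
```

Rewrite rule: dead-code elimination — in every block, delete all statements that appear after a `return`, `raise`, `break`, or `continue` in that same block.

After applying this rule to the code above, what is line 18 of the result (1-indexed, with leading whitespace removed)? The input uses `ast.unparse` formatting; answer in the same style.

Transformed code:
def h(u, t, value, num):
    num -= 16 - num
    num = 27 != value
    if u >= 3 >= num:
        raise ValueError(5)
    else:
        value = 5 // 38
    num *= value[u]
    for m in num:
        u = value[28]
        if u == u < 1:
            break
    value = print(30 <= u)
    u = 5
    if t > value:
        log(10)
        num = u
    handle(value)
    return value

handle(value)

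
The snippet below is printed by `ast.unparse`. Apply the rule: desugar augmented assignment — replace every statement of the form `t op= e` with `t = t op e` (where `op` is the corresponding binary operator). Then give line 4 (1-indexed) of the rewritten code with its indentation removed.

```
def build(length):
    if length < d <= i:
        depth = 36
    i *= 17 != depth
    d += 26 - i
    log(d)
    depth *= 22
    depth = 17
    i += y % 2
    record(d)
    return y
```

Transformed code:
def build(length):
    if length < d <= i:
        depth = 36
    i = i * (17 != depth)
    d = d + (26 - i)
    log(d)
    depth = depth * 22
    depth = 17
    i = i + y % 2
    record(d)
    return y

i = i * (17 != depth)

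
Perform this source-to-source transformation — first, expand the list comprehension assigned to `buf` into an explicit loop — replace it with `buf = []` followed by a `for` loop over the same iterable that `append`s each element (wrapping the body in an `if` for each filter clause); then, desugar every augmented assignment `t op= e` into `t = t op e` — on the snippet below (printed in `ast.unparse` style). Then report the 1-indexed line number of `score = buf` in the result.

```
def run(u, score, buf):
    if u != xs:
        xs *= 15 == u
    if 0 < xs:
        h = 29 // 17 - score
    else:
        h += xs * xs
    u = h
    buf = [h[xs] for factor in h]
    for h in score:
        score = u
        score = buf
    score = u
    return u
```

14

Transformed code:
def run(u, score, buf):
    if u != xs:
        xs = xs * (15 == u)
    if 0 < xs:
        h = 29 // 17 - score
    else:
        h = h + xs * xs
    u = h
    buf = []
    for factor in h:
        buf.append(h[xs])
    for h in score:
        score = u
        score = buf
    score = u
    return u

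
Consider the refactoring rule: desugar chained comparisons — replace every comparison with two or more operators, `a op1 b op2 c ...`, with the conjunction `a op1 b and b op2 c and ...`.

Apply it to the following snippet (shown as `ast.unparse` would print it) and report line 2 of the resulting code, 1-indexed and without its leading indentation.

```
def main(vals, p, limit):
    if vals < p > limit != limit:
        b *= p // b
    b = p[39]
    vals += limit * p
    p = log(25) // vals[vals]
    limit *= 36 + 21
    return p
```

if vals < p and p > limit and (limit != limit):

Transformed code:
def main(vals, p, limit):
    if vals < p and p > limit and (limit != limit):
        b *= p // b
    b = p[39]
    vals += limit * p
    p = log(25) // vals[vals]
    limit *= 36 + 21
    return p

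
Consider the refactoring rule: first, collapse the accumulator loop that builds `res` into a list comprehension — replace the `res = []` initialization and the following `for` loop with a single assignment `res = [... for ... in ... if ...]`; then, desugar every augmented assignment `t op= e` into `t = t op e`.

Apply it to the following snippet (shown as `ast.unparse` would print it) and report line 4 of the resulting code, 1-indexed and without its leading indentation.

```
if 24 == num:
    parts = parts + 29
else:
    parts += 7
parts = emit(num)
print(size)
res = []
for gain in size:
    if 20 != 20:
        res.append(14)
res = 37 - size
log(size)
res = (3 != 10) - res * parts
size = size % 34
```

parts = parts + 7

Transformed code:
if 24 == num:
    parts = parts + 29
else:
    parts = parts + 7
parts = emit(num)
print(size)
res = [14 for gain in size if 20 != 20]
res = 37 - size
log(size)
res = (3 != 10) - res * parts
size = size % 34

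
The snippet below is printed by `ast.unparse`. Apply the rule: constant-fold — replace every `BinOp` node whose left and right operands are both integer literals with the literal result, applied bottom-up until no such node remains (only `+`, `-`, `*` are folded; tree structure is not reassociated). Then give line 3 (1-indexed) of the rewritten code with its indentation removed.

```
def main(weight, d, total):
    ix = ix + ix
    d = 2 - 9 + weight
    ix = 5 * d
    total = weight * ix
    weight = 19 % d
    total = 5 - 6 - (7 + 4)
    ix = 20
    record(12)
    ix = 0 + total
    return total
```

Transformed code:
def main(weight, d, total):
    ix = ix + ix
    d = -7 + weight
    ix = 5 * d
    total = weight * ix
    weight = 19 % d
    total = -12
    ix = 20
    record(12)
    ix = 0 + total
    return total

d = -7 + weight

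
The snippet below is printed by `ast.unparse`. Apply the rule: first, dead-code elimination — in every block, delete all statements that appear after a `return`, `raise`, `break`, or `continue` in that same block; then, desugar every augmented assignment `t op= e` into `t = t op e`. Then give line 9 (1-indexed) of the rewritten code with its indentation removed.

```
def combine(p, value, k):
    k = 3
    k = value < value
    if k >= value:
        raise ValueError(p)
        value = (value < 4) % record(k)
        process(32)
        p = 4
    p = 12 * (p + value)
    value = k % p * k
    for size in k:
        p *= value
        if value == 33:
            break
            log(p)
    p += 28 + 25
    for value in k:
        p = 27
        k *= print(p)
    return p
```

p = p * value

Transformed code:
def combine(p, value, k):
    k = 3
    k = value < value
    if k >= value:
        raise ValueError(p)
    p = 12 * (p + value)
    value = k % p * k
    for size in k:
        p = p * value
        if value == 33:
            break
    p = p + (28 + 25)
    for value in k:
        p = 27
        k = k * print(p)
    return p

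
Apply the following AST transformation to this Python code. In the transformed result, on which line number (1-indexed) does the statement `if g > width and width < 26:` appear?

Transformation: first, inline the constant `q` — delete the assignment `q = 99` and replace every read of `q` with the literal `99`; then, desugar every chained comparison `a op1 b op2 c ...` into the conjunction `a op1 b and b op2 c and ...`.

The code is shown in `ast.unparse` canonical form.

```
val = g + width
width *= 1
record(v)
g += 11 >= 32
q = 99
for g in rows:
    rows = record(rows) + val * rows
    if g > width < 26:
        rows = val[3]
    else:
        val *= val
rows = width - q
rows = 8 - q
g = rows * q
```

7

Transformed code:
val = g + width
width *= 1
record(v)
g += 11 >= 32
for g in rows:
    rows = record(rows) + val * rows
    if g > width and width < 26:
        rows = val[3]
    else:
        val *= val
rows = width - 99
rows = 8 - 99
g = rows * 99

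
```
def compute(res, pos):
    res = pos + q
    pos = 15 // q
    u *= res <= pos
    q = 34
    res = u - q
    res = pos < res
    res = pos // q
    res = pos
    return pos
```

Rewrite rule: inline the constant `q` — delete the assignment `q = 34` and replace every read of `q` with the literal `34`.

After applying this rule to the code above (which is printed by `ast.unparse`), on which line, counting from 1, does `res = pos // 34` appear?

Transformed code:
def compute(res, pos):
    res = pos + 34
    pos = 15 // 34
    u *= res <= pos
    res = u - 34
    res = pos < res
    res = pos // 34
    res = pos
    return pos

7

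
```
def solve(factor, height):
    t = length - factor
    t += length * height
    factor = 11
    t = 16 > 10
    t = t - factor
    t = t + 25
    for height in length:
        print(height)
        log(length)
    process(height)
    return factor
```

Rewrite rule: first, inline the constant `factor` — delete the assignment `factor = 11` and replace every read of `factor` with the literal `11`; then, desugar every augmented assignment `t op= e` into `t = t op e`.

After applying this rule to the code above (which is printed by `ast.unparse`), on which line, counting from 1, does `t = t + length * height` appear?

3

Transformed code:
def solve(factor, height):
    t = length - 11
    t = t + length * height
    t = 16 > 10
    t = t - 11
    t = t + 25
    for height in length:
        print(height)
        log(length)
    process(height)
    return 11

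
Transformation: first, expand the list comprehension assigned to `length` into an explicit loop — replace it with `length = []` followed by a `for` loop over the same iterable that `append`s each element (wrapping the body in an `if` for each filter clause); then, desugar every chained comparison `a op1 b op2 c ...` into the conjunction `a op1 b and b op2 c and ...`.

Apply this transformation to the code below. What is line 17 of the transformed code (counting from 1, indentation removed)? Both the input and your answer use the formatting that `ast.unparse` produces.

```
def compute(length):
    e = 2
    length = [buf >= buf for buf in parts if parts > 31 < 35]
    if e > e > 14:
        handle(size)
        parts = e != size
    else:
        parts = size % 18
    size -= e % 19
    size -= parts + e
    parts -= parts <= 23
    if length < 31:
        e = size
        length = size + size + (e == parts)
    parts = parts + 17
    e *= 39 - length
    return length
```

length = size + size + (e == parts)

Transformed code:
def compute(length):
    e = 2
    length = []
    for buf in parts:
        if parts > 31 and 31 < 35:
            length.append(buf >= buf)
    if e > e and e > 14:
        handle(size)
        parts = e != size
    else:
        parts = size % 18
    size -= e % 19
    size -= parts + e
    parts -= parts <= 23
    if length < 31:
        e = size
        length = size + size + (e == parts)
    parts = parts + 17
    e *= 39 - length
    return length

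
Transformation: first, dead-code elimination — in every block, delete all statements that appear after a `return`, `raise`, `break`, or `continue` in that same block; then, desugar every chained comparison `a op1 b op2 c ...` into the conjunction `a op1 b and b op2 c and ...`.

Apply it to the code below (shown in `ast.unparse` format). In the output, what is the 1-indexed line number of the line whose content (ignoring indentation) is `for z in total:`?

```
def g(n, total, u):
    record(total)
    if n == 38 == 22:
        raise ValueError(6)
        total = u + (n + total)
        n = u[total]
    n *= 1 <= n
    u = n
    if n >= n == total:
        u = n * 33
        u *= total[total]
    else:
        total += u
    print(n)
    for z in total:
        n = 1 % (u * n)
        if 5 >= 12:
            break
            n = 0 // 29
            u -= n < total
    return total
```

13

Transformed code:
def g(n, total, u):
    record(total)
    if n == 38 and 38 == 22:
        raise ValueError(6)
    n *= 1 <= n
    u = n
    if n >= n and n == total:
        u = n * 33
        u *= total[total]
    else:
        total += u
    print(n)
    for z in total:
        n = 1 % (u * n)
        if 5 >= 12:
            break
    return total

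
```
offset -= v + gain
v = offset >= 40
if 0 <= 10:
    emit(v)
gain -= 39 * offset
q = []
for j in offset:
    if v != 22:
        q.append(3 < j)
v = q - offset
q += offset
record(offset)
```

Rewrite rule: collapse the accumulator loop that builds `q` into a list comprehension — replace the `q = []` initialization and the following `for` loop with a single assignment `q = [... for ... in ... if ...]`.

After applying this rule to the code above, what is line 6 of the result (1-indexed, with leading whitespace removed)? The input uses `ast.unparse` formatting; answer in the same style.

q = [3 < j for j in offset if v != 22]

Transformed code:
offset -= v + gain
v = offset >= 40
if 0 <= 10:
    emit(v)
gain -= 39 * offset
q = [3 < j for j in offset if v != 22]
v = q - offset
q += offset
record(offset)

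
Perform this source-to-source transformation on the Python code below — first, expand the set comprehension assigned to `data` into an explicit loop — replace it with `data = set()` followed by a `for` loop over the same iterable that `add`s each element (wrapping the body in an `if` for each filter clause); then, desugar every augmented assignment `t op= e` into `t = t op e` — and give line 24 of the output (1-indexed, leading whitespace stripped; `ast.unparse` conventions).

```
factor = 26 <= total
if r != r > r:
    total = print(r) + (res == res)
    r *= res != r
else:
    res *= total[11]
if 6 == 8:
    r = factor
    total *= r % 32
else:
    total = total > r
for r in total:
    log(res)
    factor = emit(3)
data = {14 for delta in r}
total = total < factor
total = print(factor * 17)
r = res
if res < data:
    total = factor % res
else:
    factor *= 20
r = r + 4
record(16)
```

Transformed code:
factor = 26 <= total
if r != r > r:
    total = print(r) + (res == res)
    r = r * (res != r)
else:
    res = res * total[11]
if 6 == 8:
    r = factor
    total = total * (r % 32)
else:
    total = total > r
for r in total:
    log(res)
    factor = emit(3)
data = set()
for delta in r:
    data.add(14)
total = total < factor
total = print(factor * 17)
r = res
if res < data:
    total = factor % res
else:
    factor = factor * 20
r = r + 4
record(16)

factor = factor * 20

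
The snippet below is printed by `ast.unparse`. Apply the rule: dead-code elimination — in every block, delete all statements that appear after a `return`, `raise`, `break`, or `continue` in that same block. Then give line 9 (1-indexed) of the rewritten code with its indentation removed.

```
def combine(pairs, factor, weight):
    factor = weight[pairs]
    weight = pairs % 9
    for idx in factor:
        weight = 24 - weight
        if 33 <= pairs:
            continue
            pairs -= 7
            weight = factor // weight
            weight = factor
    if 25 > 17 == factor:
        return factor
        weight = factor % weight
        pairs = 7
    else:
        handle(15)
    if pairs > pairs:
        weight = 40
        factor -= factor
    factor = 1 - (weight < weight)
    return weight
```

Transformed code:
def combine(pairs, factor, weight):
    factor = weight[pairs]
    weight = pairs % 9
    for idx in factor:
        weight = 24 - weight
        if 33 <= pairs:
            continue
    if 25 > 17 == factor:
        return factor
    else:
        handle(15)
    if pairs > pairs:
        weight = 40
        factor -= factor
    factor = 1 - (weight < weight)
    return weight

return factor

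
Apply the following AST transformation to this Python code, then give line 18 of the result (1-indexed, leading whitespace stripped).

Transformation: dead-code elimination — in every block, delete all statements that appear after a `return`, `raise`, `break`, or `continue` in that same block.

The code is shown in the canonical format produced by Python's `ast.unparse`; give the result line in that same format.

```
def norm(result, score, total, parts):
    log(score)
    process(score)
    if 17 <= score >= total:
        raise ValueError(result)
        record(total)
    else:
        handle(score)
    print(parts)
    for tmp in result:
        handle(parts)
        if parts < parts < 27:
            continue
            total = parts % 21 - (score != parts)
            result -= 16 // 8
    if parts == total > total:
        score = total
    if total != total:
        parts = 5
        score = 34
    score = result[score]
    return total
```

Transformed code:
def norm(result, score, total, parts):
    log(score)
    process(score)
    if 17 <= score >= total:
        raise ValueError(result)
    else:
        handle(score)
    print(parts)
    for tmp in result:
        handle(parts)
        if parts < parts < 27:
            continue
    if parts == total > total:
        score = total
    if total != total:
        parts = 5
        score = 34
    score = result[score]
    return total

score = result[score]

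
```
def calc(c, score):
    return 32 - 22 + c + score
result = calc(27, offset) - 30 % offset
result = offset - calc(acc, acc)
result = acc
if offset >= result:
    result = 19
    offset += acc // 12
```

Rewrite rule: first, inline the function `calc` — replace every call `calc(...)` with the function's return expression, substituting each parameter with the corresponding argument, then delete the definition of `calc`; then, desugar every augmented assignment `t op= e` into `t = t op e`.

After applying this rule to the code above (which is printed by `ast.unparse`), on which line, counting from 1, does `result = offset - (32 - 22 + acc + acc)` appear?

Transformed code:
result = 32 - 22 + 27 + offset - 30 % offset
result = offset - (32 - 22 + acc + acc)
result = acc
if offset >= result:
    result = 19
    offset = offset + acc // 12

2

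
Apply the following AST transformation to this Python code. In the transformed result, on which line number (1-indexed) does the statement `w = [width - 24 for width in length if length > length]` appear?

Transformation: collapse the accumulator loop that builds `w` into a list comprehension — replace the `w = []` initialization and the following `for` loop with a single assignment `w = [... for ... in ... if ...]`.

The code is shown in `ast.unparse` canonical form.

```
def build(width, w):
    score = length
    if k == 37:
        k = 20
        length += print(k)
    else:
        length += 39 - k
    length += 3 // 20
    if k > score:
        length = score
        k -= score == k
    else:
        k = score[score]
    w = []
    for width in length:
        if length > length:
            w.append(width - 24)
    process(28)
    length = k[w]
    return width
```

Transformed code:
def build(width, w):
    score = length
    if k == 37:
        k = 20
        length += print(k)
    else:
        length += 39 - k
    length += 3 // 20
    if k > score:
        length = score
        k -= score == k
    else:
        k = score[score]
    w = [width - 24 for width in length if length > length]
    process(28)
    length = k[w]
    return width

14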